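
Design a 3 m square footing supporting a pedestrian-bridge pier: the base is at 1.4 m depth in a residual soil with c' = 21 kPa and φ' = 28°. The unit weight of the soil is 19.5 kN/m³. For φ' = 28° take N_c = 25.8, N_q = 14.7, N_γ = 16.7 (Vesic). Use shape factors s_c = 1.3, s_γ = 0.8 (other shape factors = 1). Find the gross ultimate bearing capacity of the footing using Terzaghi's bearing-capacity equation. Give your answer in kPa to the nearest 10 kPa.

q_ult ≈ 1500 kPa

q = γ·D_f = 19.5 × 1.4 = 27.3 kPa.
c·N_c·s_c = 21 × 25.8 × 1.3 = 704.34 kPa
q·N_q = 27.3 × 14.7 = 401.31 kPa
0.5·γ·B·N_γ·s_γ = 0.5 × 19.5 × 3 × 16.7 × 0.8 = 390.78 kPa
q_ult = 704.34 + 401.31 + 390.78 = 1496.4 kPa.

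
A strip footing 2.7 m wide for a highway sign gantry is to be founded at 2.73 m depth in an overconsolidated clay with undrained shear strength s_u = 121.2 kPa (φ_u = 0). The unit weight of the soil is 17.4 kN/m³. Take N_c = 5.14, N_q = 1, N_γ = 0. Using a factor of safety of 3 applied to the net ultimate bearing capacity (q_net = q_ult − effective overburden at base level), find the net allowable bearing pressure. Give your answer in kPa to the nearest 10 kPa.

q_all(net) ≈ 210 kPa

Effective surcharge at the founding depth q = γ·D_f = 17.4 × 2.73 = 47.502 kPa.
q_ult = c·N_c + q·N_q
     = 121.2 × 5.14 + 47.502 × 1
     = 622.97 + 47.502 = 670.47 kPa.
Net ultimate: q_net = 670.47 − 47.502 = 622.97 kPa.
q_all(net) = 622.97 / 3 = 207.66 kPa.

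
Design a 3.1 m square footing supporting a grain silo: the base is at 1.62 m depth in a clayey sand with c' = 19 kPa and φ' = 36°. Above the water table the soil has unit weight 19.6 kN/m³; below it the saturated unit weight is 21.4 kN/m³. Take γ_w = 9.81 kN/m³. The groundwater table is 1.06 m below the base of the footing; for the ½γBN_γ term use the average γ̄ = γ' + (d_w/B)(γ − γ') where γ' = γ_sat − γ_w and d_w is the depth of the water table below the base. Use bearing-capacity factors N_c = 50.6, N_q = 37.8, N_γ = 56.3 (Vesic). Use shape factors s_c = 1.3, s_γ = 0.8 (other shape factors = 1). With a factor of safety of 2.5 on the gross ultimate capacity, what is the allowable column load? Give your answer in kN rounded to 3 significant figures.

P_all ≈ 13300 kN

q = γ·D_f = 19.6 × 1.62 = 31.752 kPa.
γ' = 11.59 kN/m³; averaging over the depth B below the base, γ̄ = γ' + (d_w/B)(γ − γ') = 14.329 kN/m³.
c·N_c·s_c = 19 × 50.6 × 1.3 = 1249.8 kPa
q·N_q = 31.752 × 37.8 = 1200.2 kPa
0.5·γ·B·N_γ·s_γ = 0.5 × 14.329 × 3.1 × 56.3 × 0.8 = 1000.3 kPa
q_ult = 1249.8 + 1200.2 + 1000.3 = 3450.4 kPa.
Gross allowable pressure q_all = 3450.4 / 2.5 = 1380.1 kPa.
Footing area = 9.61 m², so allowable column load = 1380.1 × 9.61 = 13263 kN.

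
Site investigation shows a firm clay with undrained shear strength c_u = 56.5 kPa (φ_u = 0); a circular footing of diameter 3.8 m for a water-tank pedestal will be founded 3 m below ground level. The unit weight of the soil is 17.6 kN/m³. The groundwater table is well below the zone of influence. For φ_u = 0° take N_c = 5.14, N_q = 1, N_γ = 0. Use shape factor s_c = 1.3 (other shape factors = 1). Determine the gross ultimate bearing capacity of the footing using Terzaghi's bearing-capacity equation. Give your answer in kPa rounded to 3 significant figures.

q = γ·D_f = 17.6 × 3 = 52.8 kPa.
c·N_c·s_c = 56.5 × 5.14 × 1.3 = 377.53 kPa
q·N_q = 52.8 × 1 = 52.8 kPa
q_ult = 377.53 + 52.8 = 430.33 kPa.

q_ult ≈ 430 kPa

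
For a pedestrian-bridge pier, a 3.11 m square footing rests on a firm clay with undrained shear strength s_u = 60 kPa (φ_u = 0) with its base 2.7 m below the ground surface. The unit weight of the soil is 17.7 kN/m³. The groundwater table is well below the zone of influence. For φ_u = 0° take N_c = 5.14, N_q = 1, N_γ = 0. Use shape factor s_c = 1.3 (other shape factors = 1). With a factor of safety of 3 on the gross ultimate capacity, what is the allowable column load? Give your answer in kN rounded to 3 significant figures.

P_all ≈ 1450 kN

Effective surcharge at the founding depth q = γ·D_f = 17.7 × 2.7 = 47.79 kPa.
q_ult = c·N_c·s_c + q·N_q
     = 60 × 5.14 × 1.3 + 47.79 × 1
     = 400.92 + 47.79 = 448.71 kPa.
Gross allowable pressure q_all = 448.71 / 3 = 149.57 kPa.
Footing area = 9.6721 m², so allowable column load = 149.57 × 9.6721 = 1446.7 kN.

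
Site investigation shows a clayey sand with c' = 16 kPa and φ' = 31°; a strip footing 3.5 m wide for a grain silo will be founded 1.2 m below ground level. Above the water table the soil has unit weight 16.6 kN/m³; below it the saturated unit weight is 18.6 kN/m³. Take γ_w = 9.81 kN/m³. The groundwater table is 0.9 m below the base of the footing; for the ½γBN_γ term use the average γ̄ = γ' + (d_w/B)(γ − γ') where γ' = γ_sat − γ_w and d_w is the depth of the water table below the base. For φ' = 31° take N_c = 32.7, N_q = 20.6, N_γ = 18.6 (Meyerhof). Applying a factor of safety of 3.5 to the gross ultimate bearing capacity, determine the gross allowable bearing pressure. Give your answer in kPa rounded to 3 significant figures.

q = γ·D_f = 16.6 × 1.2 = 19.92 kPa.
γ' = 8.79 kN/m³; averaging over the depth B below the base, γ̄ = γ' + (d_w/B)(γ − γ') = 10.798 kN/m³.
c·N_c = 16 × 32.7 = 523.2 kPa
q·N_q = 19.92 × 20.6 = 410.35 kPa
0.5·γ·B·N_γ = 0.5 × 10.798 × 3.5 × 18.6 = 351.48 kPa
q_ult = 523.2 + 410.35 + 351.48 = 1285 kPa.
q_all = q_ult / FS = 1285 / 3.5 = 367.15 kPa.

q_all ≈ 367 kPa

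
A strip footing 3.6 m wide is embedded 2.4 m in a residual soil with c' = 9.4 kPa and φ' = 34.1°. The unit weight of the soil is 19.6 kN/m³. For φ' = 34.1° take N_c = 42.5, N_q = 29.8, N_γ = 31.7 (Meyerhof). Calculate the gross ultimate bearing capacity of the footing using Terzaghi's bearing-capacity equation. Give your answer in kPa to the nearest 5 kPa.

q_ult ≈ 2920 kPa

Overburden at base level: q = 19.6 × 2.4 = 47.04 kPa.
Cohesion term c·N_c = 9.4 × 42.5 = 399.5 kPa; surcharge term q·N_q = 47.04 × 29.8 = 1401.8 kPa; self-weight term 0.5·γ·B·N_γ = 0.5 × 19.6 × 3.6 × 31.7 = 1118.4 kPa.
q_ult = 399.5 + 1401.8 + 1118.4 = 2919.7 kPa.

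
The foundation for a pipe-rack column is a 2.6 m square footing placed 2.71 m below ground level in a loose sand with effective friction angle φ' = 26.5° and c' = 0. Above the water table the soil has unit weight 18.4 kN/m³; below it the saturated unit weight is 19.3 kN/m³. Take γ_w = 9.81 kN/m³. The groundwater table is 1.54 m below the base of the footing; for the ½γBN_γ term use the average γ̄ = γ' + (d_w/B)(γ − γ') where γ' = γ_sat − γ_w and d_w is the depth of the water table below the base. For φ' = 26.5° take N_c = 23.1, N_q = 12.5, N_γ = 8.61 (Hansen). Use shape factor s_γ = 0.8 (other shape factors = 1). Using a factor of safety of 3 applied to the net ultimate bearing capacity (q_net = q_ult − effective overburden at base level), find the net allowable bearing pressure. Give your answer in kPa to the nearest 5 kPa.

q_all(net) ≈ 235 kPa

Effective surcharge at the founding depth q = γ·D_f = 18.4 × 2.71 = 49.864 kPa.
With d_w = 1.54 m < B, γ̄ = 9.49 + (1.54/2.6) × (18.4 − 9.49) = 14.767 kN/m³.
q_ult = q·N_q + 0.5·γ·B·N_γ·s_γ
     = 49.864 × 12.5 + 0.5 × 14.767 × 2.6 × 8.61 × 0.8
     = 623.3 + 132.23 = 755.53 kPa.
Net ultimate: q_net = 755.53 − 49.864 = 705.67 kPa.
q_all(net) = 705.67 / 3 = 235.22 kPa.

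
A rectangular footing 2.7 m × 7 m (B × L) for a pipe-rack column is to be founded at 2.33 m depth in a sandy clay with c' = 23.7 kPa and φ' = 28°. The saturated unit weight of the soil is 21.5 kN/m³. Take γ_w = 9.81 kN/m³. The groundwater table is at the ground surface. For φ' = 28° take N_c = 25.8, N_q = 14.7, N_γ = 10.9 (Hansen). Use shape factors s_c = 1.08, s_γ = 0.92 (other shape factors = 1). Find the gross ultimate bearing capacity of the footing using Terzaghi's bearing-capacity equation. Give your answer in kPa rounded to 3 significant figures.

With the water table at the surface the whole profile is submerged: γ' = 21.5 − 9.81 = 11.69 kN/m³, so q = γ'·D_f = 27.238 kPa; the same γ' applies in the ½γBN_γ term.
q_ult = c·N_c·s_c + q·N_q + 0.5·γ·B·N_γ·s_γ
     = 23.7 × 25.8 × 1.08 + 27.238 × 14.7 + 0.5 × 11.69 × 2.7 × 10.9 × 0.92
     = 660.38 + 400.39 + 158.26 = 1219 kPa.

q_ult ≈ 1220 kPa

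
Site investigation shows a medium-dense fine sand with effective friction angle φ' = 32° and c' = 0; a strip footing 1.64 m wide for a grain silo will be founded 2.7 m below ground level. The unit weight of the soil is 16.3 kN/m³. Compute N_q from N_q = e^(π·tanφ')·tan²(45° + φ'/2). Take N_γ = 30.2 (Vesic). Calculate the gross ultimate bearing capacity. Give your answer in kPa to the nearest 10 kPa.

tan32° = 0.6249, so N_q = e^(π×0.6249)·tan²(61°) = 7.121 × 3.255 = 23.18.
q = γ·D_f = 16.3 × 2.7 = 44.01 kPa.
q·N_q = 44.01 × 23.177 = 1020 kPa
0.5·γ·B·N_γ = 0.5 × 16.3 × 1.64 × 30.2 = 403.65 kPa
q_ult = 1020 + 403.65 = 1423.7 kPa.

q_ult ≈ 1420 kPa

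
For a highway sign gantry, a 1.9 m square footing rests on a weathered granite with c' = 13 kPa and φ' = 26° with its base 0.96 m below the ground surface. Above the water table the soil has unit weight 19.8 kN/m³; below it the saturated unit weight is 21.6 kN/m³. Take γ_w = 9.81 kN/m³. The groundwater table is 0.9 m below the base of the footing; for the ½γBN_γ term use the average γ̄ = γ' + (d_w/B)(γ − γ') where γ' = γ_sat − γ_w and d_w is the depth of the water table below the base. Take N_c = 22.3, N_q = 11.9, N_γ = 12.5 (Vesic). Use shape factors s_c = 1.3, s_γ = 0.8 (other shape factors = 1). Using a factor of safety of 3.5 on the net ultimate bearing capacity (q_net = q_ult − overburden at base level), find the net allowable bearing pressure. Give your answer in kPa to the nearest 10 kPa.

q_all(net) ≈ 210 kPa

Overburden at base level: q = 19.8 × 0.96 = 19.008 kPa.
The water table is 0.9 m below the base (< B = 1.9 m), so the ½γBN_γ term uses γ̄ = γ' + (d_w/B)(γ − γ') = 11.79 + (0.9/1.9)(19.8 − 11.79) = 15.584 kN/m³.
Cohesion term c·N_c·s_c = 13 × 22.3 × 1.3 = 376.87 kPa; surcharge term q·N_q = 19.008 × 11.9 = 226.2 kPa; self-weight term 0.5·γ·B·N_γ·s_γ = 0.5 × 15.584 × 1.9 × 12.5 × 0.8 = 148.05 kPa.
q_ult = 376.87 + 226.2 + 148.05 = 751.12 kPa.
q_net = 751.12 − 19.008 = 732.11 kPa.
q_all(net) = 732.11 / 3.5 = 209.17 kPa.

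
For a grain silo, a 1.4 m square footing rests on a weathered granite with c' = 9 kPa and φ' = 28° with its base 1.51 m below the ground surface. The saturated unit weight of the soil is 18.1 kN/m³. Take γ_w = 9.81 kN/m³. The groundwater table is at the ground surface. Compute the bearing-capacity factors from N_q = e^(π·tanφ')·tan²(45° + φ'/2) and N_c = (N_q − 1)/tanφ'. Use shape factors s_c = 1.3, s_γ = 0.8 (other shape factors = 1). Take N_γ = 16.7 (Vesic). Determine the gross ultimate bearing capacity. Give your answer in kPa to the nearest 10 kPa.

tan28° = 0.5317, so N_q = e^(π×0.5317)·tan²(59°) = 5.314 × 2.77 = 14.72.
N_c = (14.72 − 1)/tan28° = 25.8.
With the water table at the surface the whole profile is submerged: γ' = 18.1 − 9.81 = 8.29 kN/m³, so q = γ'·D_f = 12.518 kPa; the same γ' applies in the ½γBN_γ term.
q_ult = c·N_c·s_c + q·N_q + 0.5·γ·B·N_γ·s_γ
     = 9 × 25.803 × 1.3 + 12.518 × 14.72 + 0.5 × 8.29 × 1.4 × 16.7 × 0.8
     = 301.9 + 184.26 + 77.528 = 563.69 kPa.

q_ult ≈ 560 kPa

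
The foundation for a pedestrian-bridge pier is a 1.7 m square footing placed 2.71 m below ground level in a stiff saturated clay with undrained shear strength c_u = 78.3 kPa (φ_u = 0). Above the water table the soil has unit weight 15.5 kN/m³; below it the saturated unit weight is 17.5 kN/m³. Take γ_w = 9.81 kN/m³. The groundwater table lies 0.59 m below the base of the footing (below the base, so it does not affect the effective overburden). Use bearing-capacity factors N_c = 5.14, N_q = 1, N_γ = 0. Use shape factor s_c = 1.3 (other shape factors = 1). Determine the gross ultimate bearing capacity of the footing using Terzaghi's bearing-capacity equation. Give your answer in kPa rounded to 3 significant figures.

q = γ·D_f = 15.5 × 2.71 = 42.005 kPa.
c·N_c·s_c = 78.3 × 5.14 × 1.3 = 523.2 kPa
q·N_q = 42.005 × 1 = 42.005 kPa
q_ult = 523.2 + 42.005 = 565.21 kPa.

q_ult ≈ 565 kPa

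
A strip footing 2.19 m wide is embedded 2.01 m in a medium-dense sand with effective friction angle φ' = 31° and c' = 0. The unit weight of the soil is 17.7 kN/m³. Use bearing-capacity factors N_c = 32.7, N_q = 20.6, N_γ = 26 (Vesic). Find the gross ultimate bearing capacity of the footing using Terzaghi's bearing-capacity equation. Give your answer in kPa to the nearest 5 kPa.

q_ult ≈ 1235 kPa

Effective surcharge at the founding depth q = γ·D_f = 17.7 × 2.01 = 35.577 kPa.
q_ult = q·N_q + 0.5·γ·B·N_γ
     = 35.577 × 20.6 + 0.5 × 17.7 × 2.19 × 26
     = 732.89 + 503.92 = 1236.8 kPa.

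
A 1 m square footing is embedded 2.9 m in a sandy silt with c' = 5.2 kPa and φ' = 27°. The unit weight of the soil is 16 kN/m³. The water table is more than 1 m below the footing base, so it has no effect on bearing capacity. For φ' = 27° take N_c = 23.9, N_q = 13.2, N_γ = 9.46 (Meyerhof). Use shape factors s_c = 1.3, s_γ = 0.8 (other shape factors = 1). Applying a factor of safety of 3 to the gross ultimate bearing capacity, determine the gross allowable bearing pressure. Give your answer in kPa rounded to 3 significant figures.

q_all ≈ 278 kPa

q = γ·D_f = 16 × 2.9 = 46.4 kPa.
c·N_c·s_c = 5.2 × 23.9 × 1.3 = 161.56 kPa
q·N_q = 46.4 × 13.2 = 612.48 kPa
0.5·γ·B·N_γ·s_γ = 0.5 × 16 × 1 × 9.46 × 0.8 = 60.544 kPa
q_ult = 161.56 + 612.48 + 60.544 = 834.59 kPa.
q_all = q_ult / FS = 834.59 / 3 = 278.2 kPa.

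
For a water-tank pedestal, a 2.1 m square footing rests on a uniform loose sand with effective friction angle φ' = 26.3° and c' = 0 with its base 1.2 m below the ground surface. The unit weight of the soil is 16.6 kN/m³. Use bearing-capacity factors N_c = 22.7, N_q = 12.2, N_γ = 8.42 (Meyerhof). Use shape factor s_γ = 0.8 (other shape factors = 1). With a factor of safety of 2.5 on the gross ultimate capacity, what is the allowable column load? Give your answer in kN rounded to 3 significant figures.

P_all ≈ 636 kN

q = γ·D_f = 16.6 × 1.2 = 19.92 kPa.
q·N_q = 19.92 × 12.2 = 243.02 kPa
0.5·γ·B·N_γ·s_γ = 0.5 × 16.6 × 2.1 × 8.42 × 0.8 = 117.41 kPa
q_ult = 243.02 + 117.41 = 360.43 kPa.
Gross allowable pressure q_all = 360.43 / 2.5 = 144.17 kPa.
Footing area = 4.41 m², so allowable column load = 144.17 × 4.41 = 635.8 kN.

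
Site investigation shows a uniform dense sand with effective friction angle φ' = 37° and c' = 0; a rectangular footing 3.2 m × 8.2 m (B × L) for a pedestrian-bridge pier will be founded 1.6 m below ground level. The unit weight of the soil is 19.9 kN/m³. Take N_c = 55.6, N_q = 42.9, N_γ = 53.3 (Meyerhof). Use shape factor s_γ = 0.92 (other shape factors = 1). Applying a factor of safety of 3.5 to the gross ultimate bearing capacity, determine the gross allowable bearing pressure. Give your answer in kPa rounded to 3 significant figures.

Overburden at base level: q = 19.9 × 1.6 = 31.84 kPa.
Surcharge term q·N_q = 31.84 × 42.9 = 1365.9 kPa; self-weight term 0.5·γ·B·N_γ·s_γ = 0.5 × 19.9 × 3.2 × 53.3 × 0.92 = 1561.3 kPa.
q_ult = 1365.9 + 1561.3 = 2927.2 kPa.
q_all = q_ult / FS = 2927.2 / 3.5 = 836.35 kPa.

q_all ≈ 836 kPa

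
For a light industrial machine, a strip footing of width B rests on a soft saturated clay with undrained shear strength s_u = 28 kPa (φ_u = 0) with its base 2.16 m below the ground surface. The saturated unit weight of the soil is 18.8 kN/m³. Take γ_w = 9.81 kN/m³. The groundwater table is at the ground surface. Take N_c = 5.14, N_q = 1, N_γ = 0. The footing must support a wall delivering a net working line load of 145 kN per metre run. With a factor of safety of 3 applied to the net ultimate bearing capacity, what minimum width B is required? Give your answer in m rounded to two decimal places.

Water table at ground surface, so effective unit weight γ' = 18.8 − 9.81 = 8.99 kN/m³ is used throughout; overburden q = 8.99 × 2.16 = 19.418 kPa.
Cohesion term c·N_c = 28 × 5.14 = 143.92 kPa; surcharge term q·N_q = 19.418 × 1 = 19.418 kPa.
q_ult = 143.92 + 19.418 = 163.34 kPa.
For φ = 0 the ½γBN_γ term vanishes, so q_ult is independent of B. q_net = 163.34 − 19.418 = 143.92 kPa; q_all(net) = 143.92/3 = 47.973 kPa.
Required width B = w / q_all(net) = 145 / 47.973 = 3.023 m.

B = 3.02 m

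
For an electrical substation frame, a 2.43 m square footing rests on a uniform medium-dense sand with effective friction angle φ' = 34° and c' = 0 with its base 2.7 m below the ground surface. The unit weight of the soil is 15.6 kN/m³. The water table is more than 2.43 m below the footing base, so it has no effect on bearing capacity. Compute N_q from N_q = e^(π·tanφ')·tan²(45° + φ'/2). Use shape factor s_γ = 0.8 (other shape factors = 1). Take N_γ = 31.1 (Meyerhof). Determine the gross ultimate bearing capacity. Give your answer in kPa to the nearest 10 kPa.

q_ult ≈ 1710 kPa

tan34° = 0.6745, so N_q = e^(π×0.6745)·tan²(62°) = 8.323 × 3.537 = 29.44.
q = γ·D_f = 15.6 × 2.7 = 42.12 kPa.
q·N_q = 42.12 × 29.44 = 1240 kPa
0.5·γ·B·N_γ·s_γ = 0.5 × 15.6 × 2.43 × 31.1 × 0.8 = 471.58 kPa
q_ult = 1240 + 471.58 = 1711.6 kPa.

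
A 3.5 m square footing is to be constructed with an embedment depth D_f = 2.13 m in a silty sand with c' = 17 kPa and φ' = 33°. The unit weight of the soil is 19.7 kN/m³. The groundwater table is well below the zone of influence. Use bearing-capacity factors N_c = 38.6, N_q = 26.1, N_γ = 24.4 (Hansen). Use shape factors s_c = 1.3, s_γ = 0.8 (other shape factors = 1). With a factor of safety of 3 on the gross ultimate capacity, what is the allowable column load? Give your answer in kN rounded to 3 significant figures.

q = γ·D_f = 19.7 × 2.13 = 41.961 kPa.
c·N_c·s_c = 17 × 38.6 × 1.3 = 853.06 kPa
q·N_q = 41.961 × 26.1 = 1095.2 kPa
0.5·γ·B·N_γ·s_γ = 0.5 × 19.7 × 3.5 × 24.4 × 0.8 = 672.95 kPa
q_ult = 853.06 + 1095.2 + 672.95 = 2621.2 kPa.
Gross allowable pressure q_all = 2621.2 / 3 = 873.73 kPa.
Footing area = 12.25 m², so allowable column load = 873.73 × 12.25 = 10703 kN.

P_all ≈ 10700 kN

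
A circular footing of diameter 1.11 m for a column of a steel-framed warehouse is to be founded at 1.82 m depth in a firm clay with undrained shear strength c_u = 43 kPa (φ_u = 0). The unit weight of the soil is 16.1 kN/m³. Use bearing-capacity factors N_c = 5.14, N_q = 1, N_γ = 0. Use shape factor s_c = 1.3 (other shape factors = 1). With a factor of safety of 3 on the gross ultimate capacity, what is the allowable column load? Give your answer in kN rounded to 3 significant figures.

P_all ≈ 102 kN

Effective surcharge at the founding depth q = γ·D_f = 16.1 × 1.82 = 29.302 kPa.
q_ult = c·N_c·s_c + q·N_q
     = 43 × 5.14 × 1.3 + 29.302 × 1
     = 287.33 + 29.302 = 316.63 kPa.
Gross allowable pressure q_all = 316.63 / 3 = 105.54 kPa.
Footing area = 0.9677 m², so allowable column load = 105.54 × 0.9677 = 102.13 kN.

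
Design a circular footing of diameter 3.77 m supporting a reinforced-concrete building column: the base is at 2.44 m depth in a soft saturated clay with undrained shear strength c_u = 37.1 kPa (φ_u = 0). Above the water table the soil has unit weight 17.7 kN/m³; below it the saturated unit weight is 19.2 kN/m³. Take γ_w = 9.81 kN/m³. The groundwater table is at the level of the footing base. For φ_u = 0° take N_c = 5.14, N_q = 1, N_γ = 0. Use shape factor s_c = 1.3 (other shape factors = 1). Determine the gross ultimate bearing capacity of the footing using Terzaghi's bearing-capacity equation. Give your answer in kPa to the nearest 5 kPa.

q_ult ≈ 290 kPa

q = γ·D_f = 17.7 × 2.44 = 43.188 kPa.
c·N_c·s_c = 37.1 × 5.14 × 1.3 = 247.9 kPa
q·N_q = 43.188 × 1 = 43.188 kPa
q_ult = 247.9 + 43.188 = 291.09 kPa.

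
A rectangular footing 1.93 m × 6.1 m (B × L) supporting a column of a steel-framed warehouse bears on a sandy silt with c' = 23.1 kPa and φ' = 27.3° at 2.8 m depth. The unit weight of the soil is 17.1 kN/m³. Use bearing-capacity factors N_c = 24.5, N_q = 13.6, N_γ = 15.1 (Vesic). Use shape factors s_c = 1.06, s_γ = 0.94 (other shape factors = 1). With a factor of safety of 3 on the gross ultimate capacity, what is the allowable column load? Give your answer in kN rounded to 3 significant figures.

Effective surcharge at the founding depth q = γ·D_f = 17.1 × 2.8 = 47.88 kPa.
q_ult = c·N_c·s_c + q·N_q + 0.5·γ·B·N_γ·s_γ
     = 23.1 × 24.5 × 1.06 + 47.88 × 13.6 + 0.5 × 17.1 × 1.93 × 15.1 × 0.94
     = 599.91 + 651.17 + 234.22 = 1485.3 kPa.
Gross allowable pressure q_all = 1485.3 / 3 = 495.1 kPa.
Footing area = 11.773 m², so allowable column load = 495.1 × 11.773 = 5828.8 kN.

P_all ≈ 5830 kN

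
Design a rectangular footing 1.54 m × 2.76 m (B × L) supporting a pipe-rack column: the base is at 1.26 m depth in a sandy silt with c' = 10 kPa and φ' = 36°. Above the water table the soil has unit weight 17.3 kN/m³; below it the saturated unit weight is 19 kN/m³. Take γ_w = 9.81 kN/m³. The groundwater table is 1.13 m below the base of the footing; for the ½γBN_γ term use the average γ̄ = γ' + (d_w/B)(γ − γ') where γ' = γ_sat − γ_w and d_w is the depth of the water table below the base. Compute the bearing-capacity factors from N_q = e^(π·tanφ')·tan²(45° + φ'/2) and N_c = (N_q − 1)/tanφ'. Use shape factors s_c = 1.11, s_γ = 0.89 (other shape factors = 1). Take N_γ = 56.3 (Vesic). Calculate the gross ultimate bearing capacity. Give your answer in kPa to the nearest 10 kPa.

tan36° = 0.7265, so N_q = e^(π×0.7265)·tan²(63°) = 9.801 × 3.852 = 37.75.
N_c = (37.75 − 1)/tan36° = 50.59.
Overburden at base level: q = 17.3 × 1.26 = 21.798 kPa.
The water table is 1.13 m below the base (< B = 1.54 m), so the ½γBN_γ term uses γ̄ = γ' + (d_w/B)(γ − γ') = 9.19 + (1.13/1.54)(17.3 − 9.19) = 15.141 kN/m³.
Cohesion term c·N_c·s_c = 10 × 50.585 × 1.11 = 561.5 kPa; surcharge term q·N_q = 21.798 × 37.752 = 822.93 kPa; self-weight term 0.5·γ·B·N_γ·s_γ = 0.5 × 15.141 × 1.54 × 56.3 × 0.89 = 584.17 kPa.
q_ult = 561.5 + 822.93 + 584.17 = 1968.6 kPa.

q_ult ≈ 1970 kPa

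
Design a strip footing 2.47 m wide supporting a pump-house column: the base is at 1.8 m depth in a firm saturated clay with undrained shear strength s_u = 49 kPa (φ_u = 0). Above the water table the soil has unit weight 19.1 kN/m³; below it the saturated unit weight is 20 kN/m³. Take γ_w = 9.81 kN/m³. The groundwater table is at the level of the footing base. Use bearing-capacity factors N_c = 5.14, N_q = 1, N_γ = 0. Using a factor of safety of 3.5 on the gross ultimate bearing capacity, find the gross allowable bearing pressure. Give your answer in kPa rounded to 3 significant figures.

Overburden at base level: q = 19.1 × 1.8 = 34.38 kPa.
Cohesion term c·N_c = 49 × 5.14 = 251.86 kPa; surcharge term q·N_q = 34.38 × 1 = 34.38 kPa.
q_ult = 251.86 + 34.38 = 286.24 kPa.
q_all = 286.24 / 3.5 = 81.783 kPa.

q_all ≈ 81.8 kPa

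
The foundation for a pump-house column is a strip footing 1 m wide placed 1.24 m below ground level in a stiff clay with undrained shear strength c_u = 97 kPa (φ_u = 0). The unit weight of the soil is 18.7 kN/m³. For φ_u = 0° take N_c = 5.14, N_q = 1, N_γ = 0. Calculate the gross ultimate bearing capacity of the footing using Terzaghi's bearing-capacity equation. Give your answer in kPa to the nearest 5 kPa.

q_ult ≈ 520 kPa

Overburden at base level: q = 18.7 × 1.24 = 23.188 kPa.
Cohesion term c·N_c = 97 × 5.14 = 498.58 kPa; surcharge term q·N_q = 23.188 × 1 = 23.188 kPa.
q_ult = 498.58 + 23.188 = 521.77 kPa.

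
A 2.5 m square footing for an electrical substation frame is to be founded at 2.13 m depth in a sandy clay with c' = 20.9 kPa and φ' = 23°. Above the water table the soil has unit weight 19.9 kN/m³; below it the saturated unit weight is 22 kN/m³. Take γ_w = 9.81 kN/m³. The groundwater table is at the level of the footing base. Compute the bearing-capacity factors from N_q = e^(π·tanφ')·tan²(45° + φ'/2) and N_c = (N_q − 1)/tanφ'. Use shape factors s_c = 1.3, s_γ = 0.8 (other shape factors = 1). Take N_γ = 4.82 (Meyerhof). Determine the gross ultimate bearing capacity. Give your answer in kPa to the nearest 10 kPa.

tan23° = 0.4245, so N_q = e^(π×0.4245)·tan²(56.5°) = 3.794 × 2.283 = 8.66.
N_c = (8.66 − 1)/tan23° = 18.05.
Effective surcharge at the founding depth q = γ·D_f = 19.9 × 2.13 = 42.387 kPa.
The water table coincides with the base, so in the self-weight term γ → γ' = 12.19 kN/m³.
q_ult = c·N_c·s_c + q·N_q + 0.5·γ·B·N_γ·s_γ
     = 20.9 × 18.049 × 1.3 + 42.387 × 8.6612 + 0.5 × 12.19 × 2.5 × 4.82 × 0.8
     = 490.38 + 367.12 + 58.756 = 916.26 kPa.

q_ult ≈ 920 kPa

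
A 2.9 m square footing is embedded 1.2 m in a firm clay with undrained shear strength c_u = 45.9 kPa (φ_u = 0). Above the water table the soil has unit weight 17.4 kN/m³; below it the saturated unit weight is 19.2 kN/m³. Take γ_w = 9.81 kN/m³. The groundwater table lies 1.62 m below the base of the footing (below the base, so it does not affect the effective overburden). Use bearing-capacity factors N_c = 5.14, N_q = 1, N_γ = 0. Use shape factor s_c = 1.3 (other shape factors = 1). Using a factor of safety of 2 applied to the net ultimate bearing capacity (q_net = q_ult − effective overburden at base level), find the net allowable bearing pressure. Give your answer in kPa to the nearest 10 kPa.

q_all(net) ≈ 150 kPa

Overburden at base level: q = 17.4 × 1.2 = 20.88 kPa.
Cohesion term c·N_c·s_c = 45.9 × 5.14 × 1.3 = 306.7 kPa; surcharge term q·N_q = 20.88 × 1 = 20.88 kPa.
q_ult = 306.7 + 20.88 = 327.58 kPa.
Net ultimate: q_net = 327.58 − 20.88 = 306.7 kPa.
q_all(net) = 306.7 / 2 = 153.35 kPa.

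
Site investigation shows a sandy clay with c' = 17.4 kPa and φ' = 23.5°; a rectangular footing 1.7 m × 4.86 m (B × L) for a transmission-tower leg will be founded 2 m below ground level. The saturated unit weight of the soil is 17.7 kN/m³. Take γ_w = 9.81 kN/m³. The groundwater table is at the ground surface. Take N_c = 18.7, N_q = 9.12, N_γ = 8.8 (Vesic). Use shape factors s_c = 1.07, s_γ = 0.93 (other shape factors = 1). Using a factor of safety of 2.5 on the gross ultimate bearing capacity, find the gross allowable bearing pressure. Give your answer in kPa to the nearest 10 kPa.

γ' = 17.7 − 9.81 = 7.89 kN/m³ (submerged throughout). q = 7.89 × 2 = 15.78 kPa; the same γ' applies in the ½γBN_γ term.
c·N_c·s_c = 17.4 × 18.7 × 1.07 = 348.16 kPa
q·N_q = 15.78 × 9.12 = 143.91 kPa
0.5·γ·B·N_γ·s_γ = 0.5 × 7.89 × 1.7 × 8.8 × 0.93 = 54.886 kPa
q_ult = 348.16 + 143.91 + 54.886 = 546.96 kPa.
q_all = 546.96 / 2.5 = 218.78 kPa.

q_all ≈ 220 kPa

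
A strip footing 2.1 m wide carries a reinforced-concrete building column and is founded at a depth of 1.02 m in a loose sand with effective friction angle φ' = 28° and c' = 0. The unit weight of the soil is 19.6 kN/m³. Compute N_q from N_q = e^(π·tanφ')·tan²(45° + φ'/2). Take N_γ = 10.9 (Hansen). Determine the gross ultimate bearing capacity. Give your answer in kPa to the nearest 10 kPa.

q_ult ≈ 520 kPa

tan28° = 0.5317, so N_q = e^(π×0.5317)·tan²(59°) = 5.314 × 2.77 = 14.72.
Overburden at base level: q = 19.6 × 1.02 = 19.992 kPa.
Surcharge term q·N_q = 19.992 × 14.72 = 294.28 kPa; self-weight term 0.5·γ·B·N_γ = 0.5 × 19.6 × 2.1 × 10.9 = 224.32 kPa.
q_ult = 294.28 + 224.32 = 518.6 kPa.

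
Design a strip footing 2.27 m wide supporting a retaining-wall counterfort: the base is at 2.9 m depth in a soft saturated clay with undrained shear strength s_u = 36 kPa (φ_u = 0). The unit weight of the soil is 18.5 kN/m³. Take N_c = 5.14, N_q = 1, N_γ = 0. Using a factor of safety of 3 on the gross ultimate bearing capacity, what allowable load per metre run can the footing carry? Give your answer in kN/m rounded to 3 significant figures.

Effective surcharge at the founding depth q = γ·D_f = 18.5 × 2.9 = 53.65 kPa.
q_ult = c·N_c + q·N_q
     = 36 × 5.14 + 53.65 × 1
     = 185.04 + 53.65 = 238.69 kPa.
Gross allowable pressure q_all = 238.69 / 3 = 79.563 kPa.
Allowable wall load = q_all × B = 79.563 × 2.27 = 180.61 kN per metre run.

≈ 181 kN/m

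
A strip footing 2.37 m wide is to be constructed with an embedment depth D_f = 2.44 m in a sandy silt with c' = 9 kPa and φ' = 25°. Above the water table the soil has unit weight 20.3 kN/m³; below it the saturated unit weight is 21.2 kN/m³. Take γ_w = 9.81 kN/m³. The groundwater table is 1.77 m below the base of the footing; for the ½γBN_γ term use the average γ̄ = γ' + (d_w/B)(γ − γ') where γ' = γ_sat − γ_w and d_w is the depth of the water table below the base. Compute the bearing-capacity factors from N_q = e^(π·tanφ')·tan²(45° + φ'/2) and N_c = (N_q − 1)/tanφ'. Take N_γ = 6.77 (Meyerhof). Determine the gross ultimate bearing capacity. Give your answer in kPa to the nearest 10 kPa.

tan25° = 0.4663, so N_q = e^(π×0.4663)·tan²(57.5°) = 4.327 × 2.464 = 10.66.
N_c = (10.66 − 1)/tan25° = 20.72.
Effective surcharge at the founding depth q = γ·D_f = 20.3 × 2.44 = 49.532 kPa.
With d_w = 1.77 m < B, γ̄ = 11.39 + (1.77/2.37) × (20.3 − 11.39) = 18.044 kN/m³.
q_ult = c·N_c + q·N_q + 0.5·γ·B·N_γ
     = 9 × 20.721 + 49.532 × 10.662 + 0.5 × 18.044 × 2.37 × 6.77
     = 186.48 + 528.12 + 144.76 = 859.36 kPa.

q_ult ≈ 860 kPa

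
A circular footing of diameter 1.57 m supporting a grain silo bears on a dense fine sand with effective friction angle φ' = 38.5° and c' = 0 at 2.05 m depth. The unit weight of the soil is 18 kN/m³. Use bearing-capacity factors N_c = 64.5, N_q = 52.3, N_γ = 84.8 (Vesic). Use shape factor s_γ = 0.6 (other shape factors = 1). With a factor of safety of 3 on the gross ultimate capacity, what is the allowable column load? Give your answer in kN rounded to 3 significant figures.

q = γ·D_f = 18 × 2.05 = 36.9 kPa.
q·N_q = 36.9 × 52.3 = 1929.9 kPa
0.5·γ·B·N_γ·s_γ = 0.5 × 18 × 1.57 × 84.8 × 0.6 = 718.93 kPa
q_ult = 1929.9 + 718.93 = 2648.8 kPa.
Gross allowable pressure q_all = 2648.8 / 3 = 882.93 kPa.
Footing area = 1.9359 m², so allowable column load = 882.93 × 1.9359 = 1709.3 kN.

P_all ≈ 1710 kN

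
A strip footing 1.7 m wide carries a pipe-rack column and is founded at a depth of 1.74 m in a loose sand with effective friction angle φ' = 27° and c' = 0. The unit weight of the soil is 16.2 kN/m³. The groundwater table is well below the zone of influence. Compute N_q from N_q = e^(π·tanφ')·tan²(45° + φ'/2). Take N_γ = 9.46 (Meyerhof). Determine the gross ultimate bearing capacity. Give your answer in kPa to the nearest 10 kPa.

tan27° = 0.5095, so N_q = e^(π×0.5095)·tan²(58.5°) = 4.957 × 2.663 = 13.2.
Overburden at base level: q = 16.2 × 1.74 = 28.188 kPa.
Surcharge term q·N_q = 28.188 × 13.199 = 372.06 kPa; self-weight term 0.5·γ·B·N_γ = 0.5 × 16.2 × 1.7 × 9.46 = 130.26 kPa.
q_ult = 372.06 + 130.26 = 502.32 kPa.

q_ult ≈ 500 kPa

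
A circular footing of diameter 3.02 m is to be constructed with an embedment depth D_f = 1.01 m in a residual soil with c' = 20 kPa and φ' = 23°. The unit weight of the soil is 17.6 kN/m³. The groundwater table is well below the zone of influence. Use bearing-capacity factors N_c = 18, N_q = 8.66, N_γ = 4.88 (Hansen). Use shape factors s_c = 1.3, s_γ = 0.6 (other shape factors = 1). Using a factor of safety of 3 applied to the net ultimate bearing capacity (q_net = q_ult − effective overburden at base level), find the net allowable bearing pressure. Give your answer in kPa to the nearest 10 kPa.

q_all(net) ≈ 230 kPa

q = γ·D_f = 17.6 × 1.01 = 17.776 kPa.
c·N_c·s_c = 20 × 18 × 1.3 = 468 kPa
q·N_q = 17.776 × 8.66 = 153.94 kPa
0.5·γ·B·N_γ·s_γ = 0.5 × 17.6 × 3.02 × 4.88 × 0.6 = 77.815 kPa
q_ult = 468 + 153.94 + 77.815 = 699.75 kPa.
Net ultimate: q_net = 699.75 − 17.776 = 681.98 kPa.
q_all(net) = 681.98 / 3 = 227.33 kPa.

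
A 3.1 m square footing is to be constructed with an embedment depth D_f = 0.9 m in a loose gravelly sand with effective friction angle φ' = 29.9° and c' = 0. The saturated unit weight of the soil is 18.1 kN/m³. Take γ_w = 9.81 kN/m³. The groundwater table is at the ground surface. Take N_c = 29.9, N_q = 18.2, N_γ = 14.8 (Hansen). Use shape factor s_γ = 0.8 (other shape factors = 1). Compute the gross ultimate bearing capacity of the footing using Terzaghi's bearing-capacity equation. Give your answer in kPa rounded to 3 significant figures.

q_ult ≈ 288 kPa

With the water table at the surface the whole profile is submerged: γ' = 18.1 − 9.81 = 8.29 kN/m³, so q = γ'·D_f = 7.461 kPa; the same γ' applies in the ½γBN_γ term.
q_ult = q·N_q + 0.5·γ·B·N_γ·s_γ
     = 7.461 × 18.2 + 0.5 × 8.29 × 3.1 × 14.8 × 0.8
     = 135.79 + 152.14 = 287.93 kPa.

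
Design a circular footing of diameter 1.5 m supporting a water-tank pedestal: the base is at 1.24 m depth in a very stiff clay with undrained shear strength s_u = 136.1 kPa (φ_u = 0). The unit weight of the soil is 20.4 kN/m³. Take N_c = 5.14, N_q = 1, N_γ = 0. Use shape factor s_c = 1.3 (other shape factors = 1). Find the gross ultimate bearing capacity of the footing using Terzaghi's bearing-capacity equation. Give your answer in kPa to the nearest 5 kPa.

q_ult ≈ 935 kPa

Overburden at base level: q = 20.4 × 1.24 = 25.296 kPa.
Cohesion term c·N_c·s_c = 136.1 × 5.14 × 1.3 = 909.42 kPa; surcharge term q·N_q = 25.296 × 1 = 25.296 kPa.
q_ult = 909.42 + 25.296 = 934.72 kPa.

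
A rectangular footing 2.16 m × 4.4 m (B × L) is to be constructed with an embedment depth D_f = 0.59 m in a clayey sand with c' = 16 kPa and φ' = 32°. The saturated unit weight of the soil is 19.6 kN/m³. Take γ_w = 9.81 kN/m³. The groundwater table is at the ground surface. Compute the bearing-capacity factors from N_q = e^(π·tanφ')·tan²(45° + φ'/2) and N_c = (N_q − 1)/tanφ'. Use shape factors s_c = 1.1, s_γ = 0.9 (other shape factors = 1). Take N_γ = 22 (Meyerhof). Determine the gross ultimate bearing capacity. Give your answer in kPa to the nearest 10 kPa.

tan32° = 0.6249, so N_q = e^(π×0.6249)·tan²(61°) = 7.121 × 3.255 = 23.18.
N_c = (23.18 − 1)/tan32° = 35.49.
With the water table at the surface the whole profile is submerged: γ' = 19.6 − 9.81 = 9.79 kN/m³, so q = γ'·D_f = 5.7761 kPa; the same γ' applies in the ½γBN_γ term.
q_ult = c·N_c·s_c + q·N_q + 0.5·γ·B·N_γ·s_γ
     = 16 × 35.49 × 1.1 + 5.7761 × 23.177 + 0.5 × 9.79 × 2.16 × 22 × 0.9
     = 624.63 + 133.87 + 209.35 = 967.85 kPa.

q_ult ≈ 970 kPa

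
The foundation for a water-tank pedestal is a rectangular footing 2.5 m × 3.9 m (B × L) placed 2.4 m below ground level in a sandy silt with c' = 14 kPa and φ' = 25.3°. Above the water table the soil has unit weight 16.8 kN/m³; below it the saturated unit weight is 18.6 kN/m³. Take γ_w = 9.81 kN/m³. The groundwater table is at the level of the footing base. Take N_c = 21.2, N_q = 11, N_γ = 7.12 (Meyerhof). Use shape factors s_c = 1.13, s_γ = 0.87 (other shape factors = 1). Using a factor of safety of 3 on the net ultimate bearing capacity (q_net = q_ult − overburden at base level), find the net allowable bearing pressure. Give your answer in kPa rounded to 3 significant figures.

q_all(net) ≈ 269 kPa

Effective surcharge at the founding depth q = γ·D_f = 16.8 × 2.4 = 40.32 kPa.
The water table coincides with the base, so in the self-weight term γ → γ' = 8.79 kN/m³.
q_ult = c·N_c·s_c + q·N_q + 0.5·γ·B·N_γ·s_γ
     = 14 × 21.2 × 1.13 + 40.32 × 11 + 0.5 × 8.79 × 2.5 × 7.12 × 0.87
     = 335.38 + 443.52 + 68.061 = 846.96 kPa.
q_net = 846.96 − 40.32 = 806.64 kPa.
q_all(net) = 806.64 / 3 = 268.88 kPa.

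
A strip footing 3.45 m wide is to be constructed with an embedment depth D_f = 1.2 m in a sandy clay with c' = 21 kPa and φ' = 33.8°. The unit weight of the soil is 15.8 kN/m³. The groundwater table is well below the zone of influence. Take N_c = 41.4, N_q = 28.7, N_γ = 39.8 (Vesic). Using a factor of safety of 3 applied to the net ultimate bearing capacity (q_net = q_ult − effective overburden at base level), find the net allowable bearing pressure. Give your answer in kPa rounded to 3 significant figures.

q_all(net) ≈ 826 kPa

Overburden at base level: q = 15.8 × 1.2 = 18.96 kPa.
Cohesion term c·N_c = 21 × 41.4 = 869.4 kPa; surcharge term q·N_q = 18.96 × 28.7 = 544.15 kPa; self-weight term 0.5·γ·B·N_γ = 0.5 × 15.8 × 3.45 × 39.8 = 1084.7 kPa.
q_ult = 869.4 + 544.15 + 1084.7 = 2498.3 kPa.
Net ultimate: q_net = 2498.3 − 18.96 = 2479.3 kPa.
q_all(net) = 2479.3 / 3 = 826.45 kPa.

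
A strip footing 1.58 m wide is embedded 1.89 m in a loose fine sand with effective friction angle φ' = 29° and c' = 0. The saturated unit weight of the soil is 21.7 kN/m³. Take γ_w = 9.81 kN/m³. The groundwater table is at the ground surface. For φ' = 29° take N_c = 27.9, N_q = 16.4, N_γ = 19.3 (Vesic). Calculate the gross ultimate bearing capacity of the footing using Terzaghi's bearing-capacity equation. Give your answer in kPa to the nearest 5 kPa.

With the water table at the surface the whole profile is submerged: γ' = 21.7 − 9.81 = 11.89 kN/m³, so q = γ'·D_f = 22.472 kPa; the same γ' applies in the ½γBN_γ term.
q_ult = q·N_q + 0.5·γ·B·N_γ
     = 22.472 × 16.4 + 0.5 × 11.89 × 1.58 × 19.3
     = 368.54 + 181.29 = 549.83 kPa.

q_ult ≈ 550 kPa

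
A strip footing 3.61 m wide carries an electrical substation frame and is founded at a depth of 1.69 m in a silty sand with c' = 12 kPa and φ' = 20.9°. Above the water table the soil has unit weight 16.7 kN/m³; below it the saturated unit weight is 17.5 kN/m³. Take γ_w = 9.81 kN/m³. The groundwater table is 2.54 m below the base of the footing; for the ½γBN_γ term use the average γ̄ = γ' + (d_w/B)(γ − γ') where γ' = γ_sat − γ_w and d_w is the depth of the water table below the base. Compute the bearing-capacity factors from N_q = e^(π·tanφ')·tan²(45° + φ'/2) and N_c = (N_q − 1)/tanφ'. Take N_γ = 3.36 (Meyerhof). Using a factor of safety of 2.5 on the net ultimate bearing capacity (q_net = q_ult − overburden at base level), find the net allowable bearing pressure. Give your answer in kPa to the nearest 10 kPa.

N_q = e^(π·tan20.9°)·tan²(55.45°) = 7; N_c = (N_q − 1)/tanφ' = 15.71.
q = γ·D_f = 16.7 × 1.69 = 28.223 kPa.
γ' = 7.69 kN/m³; averaging over the depth B below the base, γ̄ = γ' + (d_w/B)(γ − γ') = 14.029 kN/m³.
c·N_c = 12 × 15.713 = 188.56 kPa
q·N_q = 28.223 × 7.0002 = 197.57 kPa
0.5·γ·B·N_γ = 0.5 × 14.029 × 3.61 × 3.36 = 85.086 kPa
q_ult = 188.56 + 197.57 + 85.086 = 471.21 kPa.
q_net = 471.21 − 28.223 = 442.99 kPa.
q_all(net) = 442.99 / 2.5 = 177.19 kPa.

q_all(net) ≈ 180 kPa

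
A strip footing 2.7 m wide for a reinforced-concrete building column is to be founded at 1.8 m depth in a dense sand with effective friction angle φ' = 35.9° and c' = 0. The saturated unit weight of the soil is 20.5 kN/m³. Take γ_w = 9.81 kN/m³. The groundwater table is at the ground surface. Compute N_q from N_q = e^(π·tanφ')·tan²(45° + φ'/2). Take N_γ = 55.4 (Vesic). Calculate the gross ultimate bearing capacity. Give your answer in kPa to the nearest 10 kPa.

tan35.9° = 0.7239, so N_q = e^(π×0.7239)·tan²(62.95°) = 9.719 × 3.835 = 37.28.
Water table at ground surface, so effective unit weight γ' = 20.5 − 9.81 = 10.69 kN/m³ is used throughout; overburden q = 10.69 × 1.8 = 19.242 kPa; the same γ' applies in the ½γBN_γ term.
Surcharge term q·N_q = 19.242 × 37.277 = 717.28 kPa; self-weight term 0.5·γ·B·N_γ = 0.5 × 10.69 × 2.7 × 55.4 = 799.51 kPa.
q_ult = 717.28 + 799.51 = 1516.8 kPa.

q_ult ≈ 1520 kPa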